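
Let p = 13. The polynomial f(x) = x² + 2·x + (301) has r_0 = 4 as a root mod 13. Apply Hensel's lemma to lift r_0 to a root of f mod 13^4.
r_3 = 18815 (mod 28561)

Hensel: r_{i+1} = r_i − f(r_i)·(f′(r_i))^{-1} mod 13^{i+2}, f′(x) = 2x + 2. Iterate:
  r_0 = 4 (mod 13)
  r_1 = 56 (mod 169)
  r_2 = 1239 (mod 2197)
  r_3 = 18815 (mod 28561)
Final: r = 18815 satisfies f(r) ≡ 0 mod 13^4.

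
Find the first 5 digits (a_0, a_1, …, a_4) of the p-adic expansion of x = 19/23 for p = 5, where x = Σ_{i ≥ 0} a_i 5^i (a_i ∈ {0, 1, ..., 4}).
(a_0, …, a_4) = (3, 0, 1, 0, 3)

v_5(19/23) = 0 (numerator and denominator both coprime to 5), so x ∈ ℤ_5^×. Compute digits iteratively via a_i = x_i mod 5, x_{i+1} = (x_i − a_i)/5, with x_0 = x:
  x_0 = 19/23;  a_0 = 3;  x_1 = (x_0 − 3)/5 = -10/23
  x_1 = -10/23;  a_1 = 0;  x_2 = (x_1 − 0)/5 = -2/23
  x_2 = -2/23;  a_2 = 1;  x_3 = (x_2 − 1)/5 = -5/23
  x_3 = -5/23;  a_3 = 0;  x_4 = (x_3 − 0)/5 = -1/23
  x_4 = -1/23;  a_4 = 3;  x_5 = (x_4 − 3)/5 = -14/23
Digits: (3, 0, 1, 0, 3).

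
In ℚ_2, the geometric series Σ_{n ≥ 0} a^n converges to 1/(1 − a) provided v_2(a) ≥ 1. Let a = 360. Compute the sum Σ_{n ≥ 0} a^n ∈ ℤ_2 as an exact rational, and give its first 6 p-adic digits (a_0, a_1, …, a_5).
Σ a^n = 1/(1 − a) = -1/359;  first 6 digits = (1, 0, 0, 1, 0, 1)

v_2(a) = 3 ≥ 1, so the series converges in ℤ_2 to 1/(1 − a) = 1/(1 − 360) = -1/359. Expand this rational in ℤ_2: compute digits iteratively via d_i = x_i mod 2, x_{i+1} = (x_i − d_i)/2. The first 6 digits are (1, 0, 0, 1, 0, 1).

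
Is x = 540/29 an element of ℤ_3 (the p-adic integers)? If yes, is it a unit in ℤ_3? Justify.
x ∈ ℤ_3 but not a unit; v_3(x) = 3 > 0

ℤ_3 = {x ∈ ℚ_3 : v_3(x) ≥ 0} and ℤ_3^× = {x ∈ ℤ_3 : v_3(x) = 0}. Here v_3(540/29) = v_3(num) − v_3(den) = 3; compare against these criteria.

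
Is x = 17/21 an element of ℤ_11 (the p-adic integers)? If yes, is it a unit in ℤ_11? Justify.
x ∈ ℤ_11^× (unit); v_11(x) = 0

ℤ_11 = {x ∈ ℚ_11 : v_11(x) ≥ 0} and ℤ_11^× = {x ∈ ℤ_11 : v_11(x) = 0}. Here v_11(17/21) = v_11(num) − v_11(den) = 0; compare against these criteria.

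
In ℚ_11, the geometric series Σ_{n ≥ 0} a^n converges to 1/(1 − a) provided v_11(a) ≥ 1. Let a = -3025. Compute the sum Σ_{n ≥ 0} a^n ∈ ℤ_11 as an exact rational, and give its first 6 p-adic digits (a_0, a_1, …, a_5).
Σ a^n = 1/(1 − a) = 1/3026;  first 6 digits = (1, 0, 8, 8, 8, 1)

v_11(a) = 2 ≥ 1, so the series converges in ℤ_11 to 1/(1 − a) = 1/(1 − (-3025)) = 1/3026. Expand this rational in ℤ_11: compute digits iteratively via d_i = x_i mod 11, x_{i+1} = (x_i − d_i)/11. The first 6 digits are (1, 0, 8, 8, 8, 1).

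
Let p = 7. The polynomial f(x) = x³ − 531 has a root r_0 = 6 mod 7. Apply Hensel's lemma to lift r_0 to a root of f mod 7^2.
r_1 = 13 (mod 49)

Hensel: r_{i+1} = r_i − f(r_i)/f′(r_i) mod 7^{i+2}, where f′(x) = 3x². Iterate:
  r_0 = 6 (mod 7)
  r_1 = 13 (mod 49)
Final: r = 13 with f(r) ≡ 0 mod 7^2.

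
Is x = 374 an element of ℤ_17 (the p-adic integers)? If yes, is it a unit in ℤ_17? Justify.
x ∈ ℤ_17 but not a unit; v_17(x) = 1 > 0

ℤ_17 = {x ∈ ℚ_17 : v_17(x) ≥ 0} and ℤ_17^× = {x ∈ ℤ_17 : v_17(x) = 0}. Here v_17(374) = v_17(num) − v_17(den) = 1; compare against these criteria.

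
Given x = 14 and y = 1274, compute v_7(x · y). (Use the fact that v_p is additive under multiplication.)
v_7(17836) = 3

v_p(x) = 1 (factor: 14 = 7^1 · 2); v_p(y) = 2 (factor: 1274 = 7^2 · 26). Additivity: v_p(xy) = v_p(x) + v_p(y) = 1 + 2 = 3. (Direct check: xy = 17836 = 7^3 · (52).)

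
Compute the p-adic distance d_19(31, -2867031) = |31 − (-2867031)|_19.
d_19(31, -2867031) = 1/130321

Step 1 — x − y = 31 − (-2867031) = 2867062. Step 2 — v_19(2867062) = 4 (factor: 2867062 = (19^4 · 22); the sign does not affect v_p). Step 3 — |x − y|_19 = 19^{-4} = 1/130321.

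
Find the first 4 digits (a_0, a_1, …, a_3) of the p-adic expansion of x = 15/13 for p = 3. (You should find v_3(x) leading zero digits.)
(a_0, …, a_3) = (0, 2, 2, 1)

v_3(15/13) = 1, so a_0 = ... = a_0 = 0. Factor out: x = 3^1 · u with u = 5/13 a unit in ℤ_3. Expand u iteratively via a_{v+i} = u_i mod 3, u_{i+1} = (u_i − a_{v+i})/3:
  u_0 = 5/13;  a_1 = 2;  u_1 = (u_0 − 2)/3 = -7/13
  u_1 = -7/13;  a_2 = 2;  u_2 = (u_1 − 2)/3 = -11/13
  u_2 = -11/13;  a_3 = 1;  u_3 = (u_2 − 1)/3 = -8/13
Digits: (0, 2, 2, 1).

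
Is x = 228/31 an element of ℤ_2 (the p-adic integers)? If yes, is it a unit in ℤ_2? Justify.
x ∈ ℤ_2 but not a unit; v_2(x) = 2 > 0

ℤ_2 = {x ∈ ℚ_2 : v_2(x) ≥ 0} and ℤ_2^× = {x ∈ ℤ_2 : v_2(x) = 0}. Here v_2(228/31) = v_2(num) − v_2(den) = 2; compare against these criteria.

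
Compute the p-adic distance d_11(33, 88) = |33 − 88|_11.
d_11(33, 88) = 1/11

Step 1 — x − y = 33 − 88 = -55. Step 2 — v_11(-55) = 1 (factor: -55 = −(11^1 · 5); the sign does not affect v_p). Step 3 — |x − y|_11 = 11^{-1} = 1/11.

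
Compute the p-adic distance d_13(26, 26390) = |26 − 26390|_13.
d_13(26, 26390) = 1/2197

Step 1 — x − y = 26 − 26390 = -26364. Step 2 — v_13(-26364) = 3 (factor: -26364 = −(13^3 · 12); the sign does not affect v_p). Step 3 — |x − y|_13 = 13^{-3} = 1/2197.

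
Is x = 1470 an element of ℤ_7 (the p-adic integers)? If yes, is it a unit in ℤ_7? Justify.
x ∈ ℤ_7 but not a unit; v_7(x) = 2 > 0

ℤ_7 = {x ∈ ℚ_7 : v_7(x) ≥ 0} and ℤ_7^× = {x ∈ ℤ_7 : v_7(x) = 0}. Here v_7(1470) = v_7(num) − v_7(den) = 2; compare against these criteria.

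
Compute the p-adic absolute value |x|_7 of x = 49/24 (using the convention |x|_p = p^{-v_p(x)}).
|49/24|_7 = 1/49

Step 1 — compute v_7(x) by factoring powers of 7 out of the numerator and denominator: v_7(49/24) = 2. Step 2 — apply |x|_p = p^{-v_p(x)} = 7^{-2} = 1/49.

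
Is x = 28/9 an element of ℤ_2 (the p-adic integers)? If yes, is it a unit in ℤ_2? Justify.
x ∈ ℤ_2 but not a unit; v_2(x) = 2 > 0

ℤ_2 = {x ∈ ℚ_2 : v_2(x) ≥ 0} and ℤ_2^× = {x ∈ ℤ_2 : v_2(x) = 0}. Here v_2(28/9) = v_2(num) − v_2(den) = 2; compare against these criteria.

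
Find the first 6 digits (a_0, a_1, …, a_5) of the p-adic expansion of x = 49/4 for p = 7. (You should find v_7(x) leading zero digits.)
(a_0, …, a_5) = (0, 0, 2, 5, 1, 5)

v_7(49/4) = 2, so a_0 = ... = a_1 = 0. Factor out: x = 7^2 · u with u = 1/4 a unit in ℤ_7. Expand u iteratively via a_{v+i} = u_i mod 7, u_{i+1} = (u_i − a_{v+i})/7:
  u_0 = 1/4;  a_2 = 2;  u_1 = (u_0 − 2)/7 = -1/4
  u_1 = -1/4;  a_3 = 5;  u_2 = (u_1 − 5)/7 = -3/4
  u_2 = -3/4;  a_4 = 1;  u_3 = (u_2 − 1)/7 = -1/4
  u_3 = -1/4;  a_5 = 5;  u_4 = (u_3 − 5)/7 = -3/4
Digits: (0, 0, 2, 5, 1, 5).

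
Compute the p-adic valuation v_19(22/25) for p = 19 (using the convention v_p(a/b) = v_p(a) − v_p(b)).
v_19(22/25) = 0

Factor powers of 19 from the numerator and denominator of the reduced fraction: 22 = 19^0 · 22 and 25 = 19^0 · 25. Apply v_p(a/b) = v_p(a) − v_p(b): v_19(22/25) = 0 − 0 = 0.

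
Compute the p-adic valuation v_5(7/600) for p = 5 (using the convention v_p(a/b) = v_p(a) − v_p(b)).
v_5(7/600) = -2

Factor powers of 5 from the numerator and denominator of the reduced fraction: 7 = 5^0 · 7 and 600 = 5^2 · 24. Apply v_p(a/b) = v_p(a) − v_p(b): v_5(7/600) = 0 − 2 = -2.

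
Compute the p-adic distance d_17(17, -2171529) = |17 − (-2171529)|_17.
d_17(17, -2171529) = 1/83521

Step 1 — x − y = 17 − (-2171529) = 2171546. Step 2 — v_17(2171546) = 4 (factor: 2171546 = (17^4 · 26); the sign does not affect v_p). Step 3 — |x − y|_17 = 17^{-4} = 1/83521.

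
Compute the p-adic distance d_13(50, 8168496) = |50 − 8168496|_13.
d_13(50, 8168496) = 1/371293

Step 1 — x − y = 50 − 8168496 = -8168446. Step 2 — v_13(-8168446) = 5 (factor: -8168446 = −(13^5 · 22); the sign does not affect v_p). Step 3 — |x − y|_13 = 13^{-5} = 1/371293.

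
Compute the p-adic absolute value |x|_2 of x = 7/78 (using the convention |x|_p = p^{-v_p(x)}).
|7/78|_2 = 2

Step 1 — compute v_2(x) by factoring powers of 2 out of the numerator and denominator: v_2(7/78) = -1. Step 2 — apply |x|_p = p^{-v_p(x)} = 2^{1} = 2.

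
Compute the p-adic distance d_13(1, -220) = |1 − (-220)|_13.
d_13(1, -220) = 1/13

Step 1 — x − y = 1 − (-220) = 221. Step 2 — v_13(221) = 1 (factor: 221 = (13^1 · 17); the sign does not affect v_p). Step 3 — |x − y|_13 = 13^{-1} = 1/13.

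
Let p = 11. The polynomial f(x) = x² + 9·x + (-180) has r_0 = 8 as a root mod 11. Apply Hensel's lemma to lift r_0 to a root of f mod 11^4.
r_3 = 3935 (mod 14641)

Hensel: r_{i+1} = r_i − f(r_i)·(f′(r_i))^{-1} mod 11^{i+2}, f′(x) = 2x + 9. Iterate:
  r_0 = 8 (mod 11)
  r_1 = 63 (mod 121)
  r_2 = 1273 (mod 1331)
  r_3 = 3935 (mod 14641)
Final: r = 3935 satisfies f(r) ≡ 0 mod 11^4.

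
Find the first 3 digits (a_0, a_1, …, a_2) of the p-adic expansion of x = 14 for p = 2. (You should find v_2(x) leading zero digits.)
(a_0, …, a_2) = (0, 1, 1)

v_2(14) = 1, so a_0 = ... = a_0 = 0. Factor out: x = 2^1 · u with u = 7 a unit in ℤ_2. Expand u iteratively via a_{v+i} = u_i mod 2, u_{i+1} = (u_i − a_{v+i})/2:
  u_0 = 7;  a_1 = 1;  u_1 = (u_0 − 1)/2 = 3
  u_1 = 3;  a_2 = 1;  u_2 = (u_1 − 1)/2 = 1
Digits: (0, 1, 1).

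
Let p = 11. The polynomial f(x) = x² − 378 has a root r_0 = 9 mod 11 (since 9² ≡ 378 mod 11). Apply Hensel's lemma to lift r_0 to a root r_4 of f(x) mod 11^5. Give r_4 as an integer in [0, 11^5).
r_4 = 27795 (mod 161051)

Hensel's recurrence: r_{i+1} = r_i − f(r_i)·(f′(r_i))^{-1} mod 11^{i+2}, with f′(x) = 2x. Iterate:
  r_0 = 9 (mod 11)
  r_1 = 86 (mod 121)
  r_2 = 1175 (mod 1331)
  r_3 = 13154 (mod 14641)
  r_4 = 27795 (mod 161051)
Final: r_4 = 27795, and one checks f(r_4) ≡ 0 mod 11^5.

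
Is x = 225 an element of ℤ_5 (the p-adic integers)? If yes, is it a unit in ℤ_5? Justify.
x ∈ ℤ_5 but not a unit; v_5(x) = 2 > 0

ℤ_5 = {x ∈ ℚ_5 : v_5(x) ≥ 0} and ℤ_5^× = {x ∈ ℤ_5 : v_5(x) = 0}. Here v_5(225) = v_5(num) − v_5(den) = 2; compare against these criteria.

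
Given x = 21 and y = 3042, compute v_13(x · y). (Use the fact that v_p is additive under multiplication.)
v_13(63882) = 2

v_p(x) = 0 (factor: 21 = 13^0 · 21); v_p(y) = 2 (factor: 3042 = 13^2 · 18). Additivity: v_p(xy) = v_p(x) + v_p(y) = 0 + 2 = 2. (Direct check: xy = 63882 = 13^2 · (378).)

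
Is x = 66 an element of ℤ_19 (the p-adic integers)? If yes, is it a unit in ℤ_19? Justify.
x ∈ ℤ_19^× (unit); v_19(x) = 0

ℤ_19 = {x ∈ ℚ_19 : v_19(x) ≥ 0} and ℤ_19^× = {x ∈ ℤ_19 : v_19(x) = 0}. Here v_19(66) = v_19(num) − v_19(den) = 0; compare against these criteria.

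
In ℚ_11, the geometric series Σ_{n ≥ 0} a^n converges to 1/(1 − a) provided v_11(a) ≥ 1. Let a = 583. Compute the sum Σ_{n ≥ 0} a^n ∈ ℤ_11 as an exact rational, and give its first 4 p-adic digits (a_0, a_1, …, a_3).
Σ a^n = 1/(1 − a) = -1/582;  first 4 digits = (1, 9, 8, 5)

v_11(a) = 1 ≥ 1, so the series converges in ℤ_11 to 1/(1 − a) = 1/(1 − 583) = -1/582. Expand this rational in ℤ_11: compute digits iteratively via d_i = x_i mod 11, x_{i+1} = (x_i − d_i)/11. The first 4 digits are (1, 9, 8, 5).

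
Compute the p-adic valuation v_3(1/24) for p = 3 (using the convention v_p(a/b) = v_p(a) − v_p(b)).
v_3(1/24) = -1

Factor powers of 3 from the numerator and denominator of the reduced fraction: 1 = 3^0 · 1 and 24 = 3^1 · 8. Apply v_p(a/b) = v_p(a) − v_p(b): v_3(1/24) = 0 − 1 = -1.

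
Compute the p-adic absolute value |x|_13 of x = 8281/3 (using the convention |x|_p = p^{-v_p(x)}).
|8281/3|_13 = 1/169

Step 1 — compute v_13(x) by factoring powers of 13 out of the numerator and denominator: v_13(8281/3) = 2. Step 2 — apply |x|_p = p^{-v_p(x)} = 13^{-2} = 1/169.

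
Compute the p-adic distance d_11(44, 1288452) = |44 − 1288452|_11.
d_11(44, 1288452) = 1/161051

Step 1 — x − y = 44 − 1288452 = -1288408. Step 2 — v_11(-1288408) = 5 (factor: -1288408 = −(11^5 · 8); the sign does not affect v_p). Step 3 — |x − y|_11 = 11^{-5} = 1/161051.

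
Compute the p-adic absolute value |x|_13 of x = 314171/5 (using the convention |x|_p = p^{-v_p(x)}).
|314171/5|_13 = 1/28561

Step 1 — compute v_13(x) by factoring powers of 13 out of the numerator and denominator: v_13(314171/5) = 4. Step 2 — apply |x|_p = p^{-v_p(x)} = 13^{-4} = 1/28561.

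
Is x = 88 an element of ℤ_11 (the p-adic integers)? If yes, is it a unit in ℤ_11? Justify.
x ∈ ℤ_11 but not a unit; v_11(x) = 1 > 0

ℤ_11 = {x ∈ ℚ_11 : v_11(x) ≥ 0} and ℤ_11^× = {x ∈ ℤ_11 : v_11(x) = 0}. Here v_11(88) = v_11(num) − v_11(den) = 1; compare against these criteria.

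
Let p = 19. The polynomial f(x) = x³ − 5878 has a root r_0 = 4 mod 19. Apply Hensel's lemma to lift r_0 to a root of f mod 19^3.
r_2 = 2968 (mod 6859)

Hensel: r_{i+1} = r_i − f(r_i)/f′(r_i) mod 19^{i+2}, where f′(x) = 3x². Iterate:
  r_0 = 4 (mod 19)
  r_1 = 80 (mod 361)
  r_2 = 2968 (mod 6859)
Final: r = 2968 with f(r) ≡ 0 mod 19^3.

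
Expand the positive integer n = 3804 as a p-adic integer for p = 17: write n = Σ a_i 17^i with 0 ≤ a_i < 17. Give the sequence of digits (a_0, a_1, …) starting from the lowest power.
(a_0, a_1, …) = (13, 2, 13)

Repeated division by 17 gives the digits low-to-high: 3804 = 13 + 2·17^1 + 13·17^2. Digit sequence: (13, 2, 13).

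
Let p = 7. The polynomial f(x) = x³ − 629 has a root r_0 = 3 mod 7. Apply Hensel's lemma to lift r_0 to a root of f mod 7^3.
r_2 = 87 (mod 343)

Hensel: r_{i+1} = r_i − f(r_i)/f′(r_i) mod 7^{i+2}, where f′(x) = 3x². Iterate:
  r_0 = 3 (mod 7)
  r_1 = 38 (mod 49)
  r_2 = 87 (mod 343)
Final: r = 87 with f(r) ≡ 0 mod 7^3.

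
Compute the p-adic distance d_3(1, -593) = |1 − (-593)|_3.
d_3(1, -593) = 1/27

Step 1 — x − y = 1 − (-593) = 594. Step 2 — v_3(594) = 3 (factor: 594 = (3^3 · 22); the sign does not affect v_p). Step 3 — |x − y|_3 = 3^{-3} = 1/27.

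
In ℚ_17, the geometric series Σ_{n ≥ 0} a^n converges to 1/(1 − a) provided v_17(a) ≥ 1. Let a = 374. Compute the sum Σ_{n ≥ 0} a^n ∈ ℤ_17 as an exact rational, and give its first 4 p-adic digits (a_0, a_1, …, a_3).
Σ a^n = 1/(1 − a) = -1/373;  first 4 digits = (1, 5, 9, 0)

v_17(a) = 1 ≥ 1, so the series converges in ℤ_17 to 1/(1 − a) = 1/(1 − 374) = -1/373. Expand this rational in ℤ_17: compute digits iteratively via d_i = x_i mod 17, x_{i+1} = (x_i − d_i)/17. The first 4 digits are (1, 5, 9, 0).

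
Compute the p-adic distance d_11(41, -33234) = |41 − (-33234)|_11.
d_11(41, -33234) = 1/1331

Step 1 — x − y = 41 − (-33234) = 33275. Step 2 — v_11(33275) = 3 (factor: 33275 = (11^3 · 25); the sign does not affect v_p). Step 3 — |x − y|_11 = 11^{-3} = 1/1331.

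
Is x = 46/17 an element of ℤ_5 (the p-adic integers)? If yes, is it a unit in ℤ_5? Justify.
x ∈ ℤ_5^× (unit); v_5(x) = 0

ℤ_5 = {x ∈ ℚ_5 : v_5(x) ≥ 0} and ℤ_5^× = {x ∈ ℤ_5 : v_5(x) = 0}. Here v_5(46/17) = v_5(num) − v_5(den) = 0; compare against these criteria.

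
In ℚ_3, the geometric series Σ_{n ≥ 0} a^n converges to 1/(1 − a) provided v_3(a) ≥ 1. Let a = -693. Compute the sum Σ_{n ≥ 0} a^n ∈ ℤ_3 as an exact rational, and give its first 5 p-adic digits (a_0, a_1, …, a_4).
Σ a^n = 1/(1 − a) = 1/694;  first 5 digits = (1, 0, 1, 1, 1)

v_3(a) = 2 ≥ 1, so the series converges in ℤ_3 to 1/(1 − a) = 1/(1 − (-693)) = 1/694. Expand this rational in ℤ_3: compute digits iteratively via d_i = x_i mod 3, x_{i+1} = (x_i − d_i)/3. The first 5 digits are (1, 0, 1, 1, 1).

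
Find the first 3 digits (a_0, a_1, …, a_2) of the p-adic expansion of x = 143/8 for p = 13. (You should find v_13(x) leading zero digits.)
(a_0, …, a_2) = (0, 3, 8)

v_13(143/8) = 1, so a_0 = ... = a_0 = 0. Factor out: x = 13^1 · u with u = 11/8 a unit in ℤ_13. Expand u iteratively via a_{v+i} = u_i mod 13, u_{i+1} = (u_i − a_{v+i})/13:
  u_0 = 11/8;  a_1 = 3;  u_1 = (u_0 − 3)/13 = -1/8
  u_1 = -1/8;  a_2 = 8;  u_2 = (u_1 − 8)/13 = -5/8
Digits: (0, 3, 8).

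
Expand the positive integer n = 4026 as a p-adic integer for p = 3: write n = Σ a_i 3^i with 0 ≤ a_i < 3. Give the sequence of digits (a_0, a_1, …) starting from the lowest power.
(a_0, a_1, …) = (0, 1, 0, 2, 1, 1, 2, 1)

Repeated division by 3 gives the digits low-to-high: 4026 = 1·3^1 + 2·3^3 + 1·3^4 + 1·3^5 + 2·3^6 + 1·3^7. Digit sequence: (0, 1, 0, 2, 1, 1, 2, 1).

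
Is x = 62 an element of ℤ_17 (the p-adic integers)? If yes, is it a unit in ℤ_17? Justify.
x ∈ ℤ_17^× (unit); v_17(x) = 0

ℤ_17 = {x ∈ ℚ_17 : v_17(x) ≥ 0} and ℤ_17^× = {x ∈ ℤ_17 : v_17(x) = 0}. Here v_17(62) = v_17(num) − v_17(den) = 0; compare against these criteria.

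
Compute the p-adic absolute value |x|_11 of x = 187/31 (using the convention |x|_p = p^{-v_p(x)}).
|187/31|_11 = 1/11

Step 1 — compute v_11(x) by factoring powers of 11 out of the numerator and denominator: v_11(187/31) = 1. Step 2 — apply |x|_p = p^{-v_p(x)} = 11^{-1} = 1/11.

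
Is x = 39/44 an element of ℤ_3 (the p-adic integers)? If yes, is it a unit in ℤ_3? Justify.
x ∈ ℤ_3 but not a unit; v_3(x) = 1 > 0

ℤ_3 = {x ∈ ℚ_3 : v_3(x) ≥ 0} and ℤ_3^× = {x ∈ ℤ_3 : v_3(x) = 0}. Here v_3(39/44) = v_3(num) − v_3(den) = 1; compare against these criteria.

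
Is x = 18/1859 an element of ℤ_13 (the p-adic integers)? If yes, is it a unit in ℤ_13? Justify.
x ∉ ℤ_13 (v_13(x) = -2 < 0)

ℤ_13 = {x ∈ ℚ_13 : v_13(x) ≥ 0} and ℤ_13^× = {x ∈ ℤ_13 : v_13(x) = 0}. Here v_13(18/1859) = v_13(num) − v_13(den) = -2; compare against these criteria.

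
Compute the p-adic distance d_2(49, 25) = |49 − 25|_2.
d_2(49, 25) = 1/8

Step 1 — x − y = 49 − 25 = 24. Step 2 — v_2(24) = 3 (factor: 24 = (2^3 · 3); the sign does not affect v_p). Step 3 — |x − y|_2 = 2^{-3} = 1/8.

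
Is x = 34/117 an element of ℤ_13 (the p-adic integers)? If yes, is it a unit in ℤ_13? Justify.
x ∉ ℤ_13 (v_13(x) = -1 < 0)

ℤ_13 = {x ∈ ℚ_13 : v_13(x) ≥ 0} and ℤ_13^× = {x ∈ ℤ_13 : v_13(x) = 0}. Here v_13(34/117) = v_13(num) − v_13(den) = -1; compare against these criteria.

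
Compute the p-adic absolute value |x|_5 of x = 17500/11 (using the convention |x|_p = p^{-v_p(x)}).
|17500/11|_5 = 1/625

Step 1 — compute v_5(x) by factoring powers of 5 out of the numerator and denominator: v_5(17500/11) = 4. Step 2 — apply |x|_p = p^{-v_p(x)} = 5^{-4} = 1/625.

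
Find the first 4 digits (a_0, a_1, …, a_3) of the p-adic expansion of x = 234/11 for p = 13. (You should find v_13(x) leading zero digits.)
(a_0, …, a_3) = (0, 4, 1, 7)

v_13(234/11) = 1, so a_0 = ... = a_0 = 0. Factor out: x = 13^1 · u with u = 18/11 a unit in ℤ_13. Expand u iteratively via a_{v+i} = u_i mod 13, u_{i+1} = (u_i − a_{v+i})/13:
  u_0 = 18/11;  a_1 = 4;  u_1 = (u_0 − 4)/13 = -2/11
  u_1 = -2/11;  a_2 = 1;  u_2 = (u_1 − 1)/13 = -1/11
  u_2 = -1/11;  a_3 = 7;  u_3 = (u_2 − 7)/13 = -6/11
Digits: (0, 4, 1, 7).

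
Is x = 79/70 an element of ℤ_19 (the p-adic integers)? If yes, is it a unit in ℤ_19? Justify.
x ∈ ℤ_19^× (unit); v_19(x) = 0

ℤ_19 = {x ∈ ℚ_19 : v_19(x) ≥ 0} and ℤ_19^× = {x ∈ ℤ_19 : v_19(x) = 0}. Here v_19(79/70) = v_19(num) − v_19(den) = 0; compare against these criteria.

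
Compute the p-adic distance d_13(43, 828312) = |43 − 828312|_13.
d_13(43, 828312) = 1/28561

Step 1 — x − y = 43 − 828312 = -828269. Step 2 — v_13(-828269) = 4 (factor: -828269 = −(13^4 · 29); the sign does not affect v_p). Step 3 — |x − y|_13 = 13^{-4} = 1/28561.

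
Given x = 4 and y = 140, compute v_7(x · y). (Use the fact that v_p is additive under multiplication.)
v_7(560) = 1

v_p(x) = 0 (factor: 4 = 7^0 · 4); v_p(y) = 1 (factor: 140 = 7^1 · 20). Additivity: v_p(xy) = v_p(x) + v_p(y) = 0 + 1 = 1. (Direct check: xy = 560 = 7^1 · (80).)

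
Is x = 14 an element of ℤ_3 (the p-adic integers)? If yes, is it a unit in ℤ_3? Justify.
x ∈ ℤ_3^× (unit); v_3(x) = 0

ℤ_3 = {x ∈ ℚ_3 : v_3(x) ≥ 0} and ℤ_3^× = {x ∈ ℤ_3 : v_3(x) = 0}. Here v_3(14) = v_3(num) − v_3(den) = 0; compare against these criteria.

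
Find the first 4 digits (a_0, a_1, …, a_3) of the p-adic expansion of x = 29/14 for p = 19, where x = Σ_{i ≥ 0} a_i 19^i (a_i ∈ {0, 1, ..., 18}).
(a_0, …, a_3) = (17, 6, 1, 4)

v_19(29/14) = 0 (numerator and denominator both coprime to 19), so x ∈ ℤ_19^×. Compute digits iteratively via a_i = x_i mod 19, x_{i+1} = (x_i − a_i)/19, with x_0 = x:
  x_0 = 29/14;  a_0 = 17;  x_1 = (x_0 − 17)/19 = -11/14
  x_1 = -11/14;  a_1 = 6;  x_2 = (x_1 − 6)/19 = -5/14
  x_2 = -5/14;  a_2 = 1;  x_3 = (x_2 − 1)/19 = -1/14
  x_3 = -1/14;  a_3 = 4;  x_4 = (x_3 − 4)/19 = -3/14
Digits: (17, 6, 1, 4).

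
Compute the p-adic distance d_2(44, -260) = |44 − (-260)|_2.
d_2(44, -260) = 1/16

Step 1 — x − y = 44 − (-260) = 304. Step 2 — v_2(304) = 4 (factor: 304 = (2^4 · 19); the sign does not affect v_p). Step 3 — |x − y|_2 = 2^{-4} = 1/16.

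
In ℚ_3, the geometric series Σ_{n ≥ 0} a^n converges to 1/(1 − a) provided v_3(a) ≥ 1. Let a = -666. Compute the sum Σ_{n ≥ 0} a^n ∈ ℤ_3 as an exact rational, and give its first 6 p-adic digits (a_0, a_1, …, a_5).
Σ a^n = 1/(1 − a) = 1/667;  first 6 digits = (1, 0, 1, 2, 1, 1)

v_3(a) = 2 ≥ 1, so the series converges in ℤ_3 to 1/(1 − a) = 1/(1 − (-666)) = 1/667. Expand this rational in ℤ_3: compute digits iteratively via d_i = x_i mod 3, x_{i+1} = (x_i − d_i)/3. The first 6 digits are (1, 0, 1, 2, 1, 1).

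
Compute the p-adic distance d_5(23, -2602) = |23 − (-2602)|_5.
d_5(23, -2602) = 1/125

Step 1 — x − y = 23 − (-2602) = 2625. Step 2 — v_5(2625) = 3 (factor: 2625 = (5^3 · 21); the sign does not affect v_p). Step 3 — |x − y|_5 = 5^{-3} = 1/125.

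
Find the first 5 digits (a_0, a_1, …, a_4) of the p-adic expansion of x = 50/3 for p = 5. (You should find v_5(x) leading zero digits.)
(a_0, …, a_4) = (0, 0, 4, 1, 3)

v_5(50/3) = 2, so a_0 = ... = a_1 = 0. Factor out: x = 5^2 · u with u = 2/3 a unit in ℤ_5. Expand u iteratively via a_{v+i} = u_i mod 5, u_{i+1} = (u_i − a_{v+i})/5:
  u_0 = 2/3;  a_2 = 4;  u_1 = (u_0 − 4)/5 = -2/3
  u_1 = -2/3;  a_3 = 1;  u_2 = (u_1 − 1)/5 = -1/3
  u_2 = -1/3;  a_4 = 3;  u_3 = (u_2 − 3)/5 = -2/3
Digits: (0, 0, 4, 1, 3).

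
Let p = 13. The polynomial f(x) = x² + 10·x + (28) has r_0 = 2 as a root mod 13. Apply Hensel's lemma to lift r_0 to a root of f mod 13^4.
r_3 = 13301 (mod 28561)

Hensel: r_{i+1} = r_i − f(r_i)·(f′(r_i))^{-1} mod 13^{i+2}, f′(x) = 2x + 10. Iterate:
  r_0 = 2 (mod 13)
  r_1 = 119 (mod 169)
  r_2 = 119 (mod 2197)
  r_3 = 13301 (mod 28561)
Final: r = 13301 satisfies f(r) ≡ 0 mod 13^4.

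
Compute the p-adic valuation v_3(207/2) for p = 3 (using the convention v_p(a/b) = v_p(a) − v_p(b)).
v_3(207/2) = 2

Factor powers of 3 from the numerator and denominator of the reduced fraction: 207 = 3^2 · 23 and 2 = 3^0 · 2. Apply v_p(a/b) = v_p(a) − v_p(b): v_3(207/2) = 2 − 0 = 2.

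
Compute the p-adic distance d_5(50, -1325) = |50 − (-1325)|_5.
d_5(50, -1325) = 1/125

Step 1 — x − y = 50 − (-1325) = 1375. Step 2 — v_5(1375) = 3 (factor: 1375 = (5^3 · 11); the sign does not affect v_p). Step 3 — |x − y|_5 = 5^{-3} = 1/125.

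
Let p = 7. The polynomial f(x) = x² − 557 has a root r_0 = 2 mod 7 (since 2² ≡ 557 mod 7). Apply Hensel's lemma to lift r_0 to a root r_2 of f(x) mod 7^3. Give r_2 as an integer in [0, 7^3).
r_2 = 30 (mod 343)

Hensel's recurrence: r_{i+1} = r_i − f(r_i)·(f′(r_i))^{-1} mod 7^{i+2}, with f′(x) = 2x. Iterate:
  r_0 = 2 (mod 7)
  r_1 = 30 (mod 49)
  r_2 = 30 (mod 343)
Final: r_2 = 30, and one checks f(r_2) ≡ 0 mod 7^3.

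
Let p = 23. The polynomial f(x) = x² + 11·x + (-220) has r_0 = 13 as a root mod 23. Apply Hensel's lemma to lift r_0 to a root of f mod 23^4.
r_3 = 145557 (mod 279841)

Hensel: r_{i+1} = r_i − f(r_i)·(f′(r_i))^{-1} mod 23^{i+2}, f′(x) = 2x + 11. Iterate:
  r_0 = 13 (mod 23)
  r_1 = 82 (mod 529)
  r_2 = 11720 (mod 12167)
  r_3 = 145557 (mod 279841)
Final: r = 145557 satisfies f(r) ≡ 0 mod 23^4.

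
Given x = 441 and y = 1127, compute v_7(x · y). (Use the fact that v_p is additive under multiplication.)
v_7(497007) = 4

v_p(x) = 2 (factor: 441 = 7^2 · 9); v_p(y) = 2 (factor: 1127 = 7^2 · 23). Additivity: v_p(xy) = v_p(x) + v_p(y) = 2 + 2 = 4. (Direct check: xy = 497007 = 7^4 · (207).)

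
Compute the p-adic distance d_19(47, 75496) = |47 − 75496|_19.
d_19(47, 75496) = 1/6859

Step 1 — x − y = 47 − 75496 = -75449. Step 2 — v_19(-75449) = 3 (factor: -75449 = −(19^3 · 11); the sign does not affect v_p). Step 3 — |x − y|_19 = 19^{-3} = 1/6859.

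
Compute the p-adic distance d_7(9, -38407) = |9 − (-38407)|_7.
d_7(9, -38407) = 1/2401

Step 1 — x − y = 9 − (-38407) = 38416. Step 2 — v_7(38416) = 4 (factor: 38416 = (7^4 · 16); the sign does not affect v_p). Step 3 — |x − y|_7 = 7^{-4} = 1/2401.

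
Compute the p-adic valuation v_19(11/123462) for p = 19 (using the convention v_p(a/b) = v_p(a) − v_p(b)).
v_19(11/123462) = -3

Factor powers of 19 from the numerator and denominator of the reduced fraction: 11 = 19^0 · 11 and 123462 = 19^3 · 18. Apply v_p(a/b) = v_p(a) − v_p(b): v_19(11/123462) = 0 − 3 = -3.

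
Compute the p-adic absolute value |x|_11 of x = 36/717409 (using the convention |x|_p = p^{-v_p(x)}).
|36/717409|_11 = 14641

Step 1 — compute v_11(x) by factoring powers of 11 out of the numerator and denominator: v_11(36/717409) = -4. Step 2 — apply |x|_p = p^{-v_p(x)} = 11^{4} = 14641.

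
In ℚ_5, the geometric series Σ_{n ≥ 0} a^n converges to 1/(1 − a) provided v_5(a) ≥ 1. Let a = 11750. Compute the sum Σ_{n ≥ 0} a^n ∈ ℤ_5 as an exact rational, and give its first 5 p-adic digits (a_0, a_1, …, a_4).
Σ a^n = 1/(1 − a) = -1/11749;  first 5 digits = (1, 0, 0, 4, 3)

v_5(a) = 3 ≥ 1, so the series converges in ℤ_5 to 1/(1 − a) = 1/(1 − 11750) = -1/11749. Expand this rational in ℤ_5: compute digits iteratively via d_i = x_i mod 5, x_{i+1} = (x_i − d_i)/5. The first 5 digits are (1, 0, 0, 4, 3).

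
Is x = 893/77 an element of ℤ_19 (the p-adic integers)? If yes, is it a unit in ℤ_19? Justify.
x ∈ ℤ_19 but not a unit; v_19(x) = 1 > 0

ℤ_19 = {x ∈ ℚ_19 : v_19(x) ≥ 0} and ℤ_19^× = {x ∈ ℤ_19 : v_19(x) = 0}. Here v_19(893/77) = v_19(num) − v_19(den) = 1; compare against these criteria.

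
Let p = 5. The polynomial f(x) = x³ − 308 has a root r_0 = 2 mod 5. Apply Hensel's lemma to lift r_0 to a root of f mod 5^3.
r_2 = 27 (mod 125)

Hensel: r_{i+1} = r_i − f(r_i)/f′(r_i) mod 5^{i+2}, where f′(x) = 3x². Iterate:
  r_0 = 2 (mod 5)
  r_1 = 2 (mod 25)
  r_2 = 27 (mod 125)
Final: r = 27 with f(r) ≡ 0 mod 5^3.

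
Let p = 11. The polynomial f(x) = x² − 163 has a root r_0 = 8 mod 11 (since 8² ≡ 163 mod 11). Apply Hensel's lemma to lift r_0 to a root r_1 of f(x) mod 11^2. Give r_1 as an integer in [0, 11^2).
r_1 = 52 (mod 121)

Hensel's recurrence: r_{i+1} = r_i − f(r_i)·(f′(r_i))^{-1} mod 11^{i+2}, with f′(x) = 2x. Iterate:
  r_0 = 8 (mod 11)
  r_1 = 52 (mod 121)
Final: r_1 = 52, and one checks f(r_1) ≡ 0 mod 11^2.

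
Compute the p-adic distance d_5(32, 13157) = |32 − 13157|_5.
d_5(32, 13157) = 1/625

Step 1 — x − y = 32 − 13157 = -13125. Step 2 — v_5(-13125) = 4 (factor: -13125 = −(5^4 · 21); the sign does not affect v_p). Step 3 — |x − y|_5 = 5^{-4} = 1/625.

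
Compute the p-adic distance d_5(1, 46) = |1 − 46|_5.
d_5(1, 46) = 1/5

Step 1 — x − y = 1 − 46 = -45. Step 2 — v_5(-45) = 1 (factor: -45 = −(5^1 · 9); the sign does not affect v_p). Step 3 — |x − y|_5 = 5^{-1} = 1/5.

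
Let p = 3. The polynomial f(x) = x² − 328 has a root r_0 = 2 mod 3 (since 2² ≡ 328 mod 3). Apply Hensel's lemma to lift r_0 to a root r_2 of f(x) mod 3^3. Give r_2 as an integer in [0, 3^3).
r_2 = 2 (mod 27)

Hensel's recurrence: r_{i+1} = r_i − f(r_i)·(f′(r_i))^{-1} mod 3^{i+2}, with f′(x) = 2x. Iterate:
  r_0 = 2 (mod 3)
  r_1 = 2 (mod 9)
  r_2 = 2 (mod 27)
Final: r_2 = 2, and one checks f(r_2) ≡ 0 mod 3^3.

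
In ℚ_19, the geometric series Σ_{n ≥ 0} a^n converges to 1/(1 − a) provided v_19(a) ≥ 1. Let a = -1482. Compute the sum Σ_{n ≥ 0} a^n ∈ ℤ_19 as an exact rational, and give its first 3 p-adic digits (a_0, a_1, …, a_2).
Σ a^n = 1/(1 − a) = 1/1483;  first 3 digits = (1, 17, 18)

v_19(a) = 1 ≥ 1, so the series converges in ℤ_19 to 1/(1 − a) = 1/(1 − (-1482)) = 1/1483. Expand this rational in ℤ_19: compute digits iteratively via d_i = x_i mod 19, x_{i+1} = (x_i − d_i)/19. The first 3 digits are (1, 17, 18).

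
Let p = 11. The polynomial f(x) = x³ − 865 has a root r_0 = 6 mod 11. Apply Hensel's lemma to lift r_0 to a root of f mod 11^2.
r_1 = 105 (mod 121)

Hensel: r_{i+1} = r_i − f(r_i)/f′(r_i) mod 11^{i+2}, where f′(x) = 3x². Iterate:
  r_0 = 6 (mod 11)
  r_1 = 105 (mod 121)
Final: r = 105 with f(r) ≡ 0 mod 11^2.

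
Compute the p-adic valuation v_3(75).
v_3(75) = 1

v_3(n) is the largest exponent k such that 3^k divides n. Factor out: 75 = 3^1 · 25. (Sign doesn't affect v_p.) So v_3(75) = 1.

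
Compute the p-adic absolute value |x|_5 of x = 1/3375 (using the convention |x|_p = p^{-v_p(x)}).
|1/3375|_5 = 125

Step 1 — compute v_5(x) by factoring powers of 5 out of the numerator and denominator: v_5(1/3375) = -3. Step 2 — apply |x|_p = p^{-v_p(x)} = 5^{3} = 125.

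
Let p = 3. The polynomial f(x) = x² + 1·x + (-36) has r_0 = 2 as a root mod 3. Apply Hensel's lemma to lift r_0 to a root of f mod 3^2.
r_1 = 8 (mod 9)

Hensel: r_{i+1} = r_i − f(r_i)·(f′(r_i))^{-1} mod 3^{i+2}, f′(x) = 2x + 1. Iterate:
  r_0 = 2 (mod 3)
  r_1 = 8 (mod 9)
Final: r = 8 satisfies f(r) ≡ 0 mod 3^2.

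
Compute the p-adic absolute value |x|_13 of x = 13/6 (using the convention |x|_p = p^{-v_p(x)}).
|13/6|_13 = 1/13

Step 1 — compute v_13(x) by factoring powers of 13 out of the numerator and denominator: v_13(13/6) = 1. Step 2 — apply |x|_p = p^{-v_p(x)} = 13^{-1} = 1/13.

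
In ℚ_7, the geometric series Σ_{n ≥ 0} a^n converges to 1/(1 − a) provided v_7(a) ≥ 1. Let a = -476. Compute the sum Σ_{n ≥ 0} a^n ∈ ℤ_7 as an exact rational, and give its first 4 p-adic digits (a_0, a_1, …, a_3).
Σ a^n = 1/(1 − a) = 1/477;  first 4 digits = (1, 2, 1, 2)

v_7(a) = 1 ≥ 1, so the series converges in ℤ_7 to 1/(1 − a) = 1/(1 − (-476)) = 1/477. Expand this rational in ℤ_7: compute digits iteratively via d_i = x_i mod 7, x_{i+1} = (x_i − d_i)/7. The first 4 digits are (1, 2, 1, 2).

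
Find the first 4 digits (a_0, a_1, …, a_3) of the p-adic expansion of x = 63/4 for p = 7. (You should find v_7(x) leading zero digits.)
(a_0, …, a_3) = (0, 4, 5, 1)

v_7(63/4) = 1, so a_0 = ... = a_0 = 0. Factor out: x = 7^1 · u with u = 9/4 a unit in ℤ_7. Expand u iteratively via a_{v+i} = u_i mod 7, u_{i+1} = (u_i − a_{v+i})/7:
  u_0 = 9/4;  a_1 = 4;  u_1 = (u_0 − 4)/7 = -1/4
  u_1 = -1/4;  a_2 = 5;  u_2 = (u_1 − 5)/7 = -3/4
  u_2 = -3/4;  a_3 = 1;  u_3 = (u_2 − 1)/7 = -1/4
Digits: (0, 4, 5, 1).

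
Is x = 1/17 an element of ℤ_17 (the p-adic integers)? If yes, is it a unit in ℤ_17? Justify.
x ∉ ℤ_17 (v_17(x) = -1 < 0)

ℤ_17 = {x ∈ ℚ_17 : v_17(x) ≥ 0} and ℤ_17^× = {x ∈ ℤ_17 : v_17(x) = 0}. Here v_17(1/17) = v_17(num) − v_17(den) = -1; compare against these criteria.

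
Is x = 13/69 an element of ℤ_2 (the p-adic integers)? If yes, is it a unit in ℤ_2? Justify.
x ∈ ℤ_2^× (unit); v_2(x) = 0

ℤ_2 = {x ∈ ℚ_2 : v_2(x) ≥ 0} and ℤ_2^× = {x ∈ ℤ_2 : v_2(x) = 0}. Here v_2(13/69) = v_2(num) − v_2(den) = 0; compare against these criteria.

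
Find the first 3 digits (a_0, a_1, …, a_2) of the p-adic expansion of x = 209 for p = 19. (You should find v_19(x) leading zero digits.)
(a_0, …, a_2) = (0, 11, 0)

v_19(209) = 1, so a_0 = ... = a_0 = 0. Factor out: x = 19^1 · u with u = 11 a unit in ℤ_19. Expand u iteratively via a_{v+i} = u_i mod 19, u_{i+1} = (u_i − a_{v+i})/19:
  u_0 = 11;  a_1 = 11;  u_1 = (u_0 − 11)/19 = 0
  u_1 = 0;  a_2 = 0;  u_2 = (u_1 − 0)/19 = 0
Digits: (0, 11, 0).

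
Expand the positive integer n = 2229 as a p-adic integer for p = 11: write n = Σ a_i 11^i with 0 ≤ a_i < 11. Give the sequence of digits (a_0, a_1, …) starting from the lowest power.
(a_0, a_1, …) = (7, 4, 7, 1)

Repeated division by 11 gives the digits low-to-high: 2229 = 7 + 4·11^1 + 7·11^2 + 1·11^3. Digit sequence: (7, 4, 7, 1).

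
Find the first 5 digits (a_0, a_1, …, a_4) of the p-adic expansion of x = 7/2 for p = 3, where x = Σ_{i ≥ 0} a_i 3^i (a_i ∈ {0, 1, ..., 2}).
(a_0, …, a_4) = (2, 2, 1, 1, 1)

v_3(7/2) = 0 (numerator and denominator both coprime to 3), so x ∈ ℤ_3^×. Compute digits iteratively via a_i = x_i mod 3, x_{i+1} = (x_i − a_i)/3, with x_0 = x:
  x_0 = 7/2;  a_0 = 2;  x_1 = (x_0 − 2)/3 = 1/2
  x_1 = 1/2;  a_1 = 2;  x_2 = (x_1 − 2)/3 = -1/2
  x_2 = -1/2;  a_2 = 1;  x_3 = (x_2 − 1)/3 = -1/2
  x_3 = -1/2;  a_3 = 1;  x_4 = (x_3 − 1)/3 = -1/2
  x_4 = -1/2;  a_4 = 1;  x_5 = (x_4 − 1)/3 = -1/2
Digits: (2, 2, 1, 1, 1).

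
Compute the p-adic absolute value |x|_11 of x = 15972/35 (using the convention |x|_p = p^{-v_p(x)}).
|15972/35|_11 = 1/1331

Step 1 — compute v_11(x) by factoring powers of 11 out of the numerator and denominator: v_11(15972/35) = 3. Step 2 — apply |x|_p = p^{-v_p(x)} = 11^{-3} = 1/1331.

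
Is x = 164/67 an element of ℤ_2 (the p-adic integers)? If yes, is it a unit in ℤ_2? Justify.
x ∈ ℤ_2 but not a unit; v_2(x) = 2 > 0

ℤ_2 = {x ∈ ℚ_2 : v_2(x) ≥ 0} and ℤ_2^× = {x ∈ ℤ_2 : v_2(x) = 0}. Here v_2(164/67) = v_2(num) − v_2(den) = 2; compare against these criteria.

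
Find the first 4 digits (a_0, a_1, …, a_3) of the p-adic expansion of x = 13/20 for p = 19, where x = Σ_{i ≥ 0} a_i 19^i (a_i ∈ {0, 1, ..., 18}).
(a_0, …, a_3) = (13, 6, 12, 6)

v_19(13/20) = 0 (numerator and denominator both coprime to 19), so x ∈ ℤ_19^×. Compute digits iteratively via a_i = x_i mod 19, x_{i+1} = (x_i − a_i)/19, with x_0 = x:
  x_0 = 13/20;  a_0 = 13;  x_1 = (x_0 − 13)/19 = -13/20
  x_1 = -13/20;  a_1 = 6;  x_2 = (x_1 − 6)/19 = -7/20
  x_2 = -7/20;  a_2 = 12;  x_3 = (x_2 − 12)/19 = -13/20
  x_3 = -13/20;  a_3 = 6;  x_4 = (x_3 − 6)/19 = -7/20
Digits: (13, 6, 12, 6).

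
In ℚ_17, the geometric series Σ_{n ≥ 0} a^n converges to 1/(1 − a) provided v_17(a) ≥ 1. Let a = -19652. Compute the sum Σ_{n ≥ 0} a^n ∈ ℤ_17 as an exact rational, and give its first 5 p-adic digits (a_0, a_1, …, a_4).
Σ a^n = 1/(1 − a) = 1/19653;  first 5 digits = (1, 0, 0, 13, 16)

v_17(a) = 3 ≥ 1, so the series converges in ℤ_17 to 1/(1 − a) = 1/(1 − (-19652)) = 1/19653. Expand this rational in ℤ_17: compute digits iteratively via d_i = x_i mod 17, x_{i+1} = (x_i − d_i)/17. The first 5 digits are (1, 0, 0, 13, 16).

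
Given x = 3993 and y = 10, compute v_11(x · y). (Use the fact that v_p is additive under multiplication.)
v_11(39930) = 3

v_p(x) = 3 (factor: 3993 = 11^3 · 3); v_p(y) = 0 (factor: 10 = 11^0 · 10). Additivity: v_p(xy) = v_p(x) + v_p(y) = 3 + 0 = 3. (Direct check: xy = 39930 = 11^3 · (30).)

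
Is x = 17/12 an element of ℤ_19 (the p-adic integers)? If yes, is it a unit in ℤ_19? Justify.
x ∈ ℤ_19^× (unit); v_19(x) = 0

ℤ_19 = {x ∈ ℚ_19 : v_19(x) ≥ 0} and ℤ_19^× = {x ∈ ℤ_19 : v_19(x) = 0}. Here v_19(17/12) = v_19(num) − v_19(den) = 0; compare against these criteria.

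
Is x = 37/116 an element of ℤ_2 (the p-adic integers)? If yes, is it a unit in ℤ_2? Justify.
x ∉ ℤ_2 (v_2(x) = -2 < 0)

ℤ_2 = {x ∈ ℚ_2 : v_2(x) ≥ 0} and ℤ_2^× = {x ∈ ℤ_2 : v_2(x) = 0}. Here v_2(37/116) = v_2(num) − v_2(den) = -2; compare against these criteria.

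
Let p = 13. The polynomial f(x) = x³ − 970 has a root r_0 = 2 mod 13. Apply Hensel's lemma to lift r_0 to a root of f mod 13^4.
r_3 = 22531 (mod 28561)

Hensel: r_{i+1} = r_i − f(r_i)/f′(r_i) mod 13^{i+2}, where f′(x) = 3x². Iterate:
  r_0 = 2 (mod 13)
  r_1 = 54 (mod 169)
  r_2 = 561 (mod 2197)
  r_3 = 22531 (mod 28561)
Final: r = 22531 with f(r) ≡ 0 mod 13^4.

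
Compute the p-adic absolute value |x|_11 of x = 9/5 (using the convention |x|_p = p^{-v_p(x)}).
|9/5|_11 = 1

Step 1 — compute v_11(x) by factoring powers of 11 out of the numerator and denominator: v_11(9/5) = 0. Step 2 — apply |x|_p = p^{-v_p(x)} = 11^{0} = 1.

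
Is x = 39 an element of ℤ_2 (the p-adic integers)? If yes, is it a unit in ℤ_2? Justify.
x ∈ ℤ_2^× (unit); v_2(x) = 0

ℤ_2 = {x ∈ ℚ_2 : v_2(x) ≥ 0} and ℤ_2^× = {x ∈ ℤ_2 : v_2(x) = 0}. Here v_2(39) = v_2(num) − v_2(den) = 0; compare against these criteria.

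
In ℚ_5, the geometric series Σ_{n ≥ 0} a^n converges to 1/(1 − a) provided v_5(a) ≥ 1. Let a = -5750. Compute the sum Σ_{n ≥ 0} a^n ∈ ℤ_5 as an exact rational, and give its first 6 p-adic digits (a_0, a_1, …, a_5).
Σ a^n = 1/(1 − a) = 1/5751;  first 6 digits = (1, 0, 0, 4, 0, 3)

v_5(a) = 3 ≥ 1, so the series converges in ℤ_5 to 1/(1 − a) = 1/(1 − (-5750)) = 1/5751. Expand this rational in ℤ_5: compute digits iteratively via d_i = x_i mod 5, x_{i+1} = (x_i − d_i)/5. The first 6 digits are (1, 0, 0, 4, 0, 3).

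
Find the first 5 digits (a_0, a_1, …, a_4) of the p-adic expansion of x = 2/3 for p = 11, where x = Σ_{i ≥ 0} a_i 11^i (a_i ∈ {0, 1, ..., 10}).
(a_0, …, a_4) = (8, 3, 7, 3, 7)

v_11(2/3) = 0 (numerator and denominator both coprime to 11), so x ∈ ℤ_11^×. Compute digits iteratively via a_i = x_i mod 11, x_{i+1} = (x_i − a_i)/11, with x_0 = x:
  x_0 = 2/3;  a_0 = 8;  x_1 = (x_0 − 8)/11 = -2/3
  x_1 = -2/3;  a_1 = 3;  x_2 = (x_1 − 3)/11 = -1/3
  x_2 = -1/3;  a_2 = 7;  x_3 = (x_2 − 7)/11 = -2/3
  x_3 = -2/3;  a_3 = 3;  x_4 = (x_3 − 3)/11 = -1/3
  x_4 = -1/3;  a_4 = 7;  x_5 = (x_4 − 7)/11 = -2/3
Digits: (8, 3, 7, 3, 7).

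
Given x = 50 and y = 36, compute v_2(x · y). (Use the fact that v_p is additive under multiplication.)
v_2(1800) = 3

v_p(x) = 1 (factor: 50 = 2^1 · 25); v_p(y) = 2 (factor: 36 = 2^2 · 9). Additivity: v_p(xy) = v_p(x) + v_p(y) = 1 + 2 = 3. (Direct check: xy = 1800 = 2^3 · (225).)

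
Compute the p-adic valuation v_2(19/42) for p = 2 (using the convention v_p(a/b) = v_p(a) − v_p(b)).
v_2(19/42) = -1

Factor powers of 2 from the numerator and denominator of the reduced fraction: 19 = 2^0 · 19 and 42 = 2^1 · 21. Apply v_p(a/b) = v_p(a) − v_p(b): v_2(19/42) = 0 − 1 = -1.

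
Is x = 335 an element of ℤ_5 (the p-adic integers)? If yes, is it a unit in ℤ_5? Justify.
x ∈ ℤ_5 but not a unit; v_5(x) = 1 > 0

ℤ_5 = {x ∈ ℚ_5 : v_5(x) ≥ 0} and ℤ_5^× = {x ∈ ℤ_5 : v_5(x) = 0}. Here v_5(335) = v_5(num) − v_5(den) = 1; compare against these criteria.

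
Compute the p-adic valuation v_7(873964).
v_7(873964) = 5

v_7(n) is the largest exponent k such that 7^k divides n. Factor out: 873964 = 7^5 · 52. (Sign doesn't affect v_p.) So v_7(873964) = 5.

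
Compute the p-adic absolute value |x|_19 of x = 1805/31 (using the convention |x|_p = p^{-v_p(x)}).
|1805/31|_19 = 1/361

Step 1 — compute v_19(x) by factoring powers of 19 out of the numerator and denominator: v_19(1805/31) = 2. Step 2 — apply |x|_p = p^{-v_p(x)} = 19^{-2} = 1/361.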